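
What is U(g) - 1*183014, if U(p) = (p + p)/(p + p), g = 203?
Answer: -183013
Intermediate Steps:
U(p) = 1 (U(p) = (2*p)/((2*p)) = (2*p)*(1/(2*p)) = 1)
U(g) - 1*183014 = 1 - 1*183014 = 1 - 183014 = -183013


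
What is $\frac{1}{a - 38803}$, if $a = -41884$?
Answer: $- \frac{1}{80687} \approx -1.2394 \cdot 10^{-5}$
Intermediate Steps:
$\frac{1}{a - 38803} = \frac{1}{-41884 - 38803} = \frac{1}{-80687} = - \frac{1}{80687}$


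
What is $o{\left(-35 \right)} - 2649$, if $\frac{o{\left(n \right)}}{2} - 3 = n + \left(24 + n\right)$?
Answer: $-2735$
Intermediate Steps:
$o{\left(n \right)} = 54 + 4 n$ ($o{\left(n \right)} = 6 + 2 \left(n + \left(24 + n\right)\right) = 6 + 2 \left(24 + 2 n\right) = 6 + \left(48 + 4 n\right) = 54 + 4 n$)
$o{\left(-35 \right)} - 2649 = \left(54 + 4 \left(-35\right)\right) - 2649 = \left(54 - 140\right) - 2649 = -86 - 2649 = -2735$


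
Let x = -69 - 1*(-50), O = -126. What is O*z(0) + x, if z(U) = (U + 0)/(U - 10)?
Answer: -19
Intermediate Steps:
z(U) = U/(-10 + U)
x = -19 (x = -69 + 50 = -19)
O*z(0) + x = -0/(-10 + 0) - 19 = -0/(-10) - 19 = -0*(-1)/10 - 19 = -126*0 - 19 = 0 - 19 = -19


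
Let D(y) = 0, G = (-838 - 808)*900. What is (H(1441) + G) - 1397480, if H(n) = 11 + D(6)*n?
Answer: -2878869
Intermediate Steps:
G = -1481400 (G = -1646*900 = -1481400)
H(n) = 11 (H(n) = 11 + 0*n = 11 + 0 = 11)
(H(1441) + G) - 1397480 = (11 - 1481400) - 1397480 = -1481389 - 1397480 = -2878869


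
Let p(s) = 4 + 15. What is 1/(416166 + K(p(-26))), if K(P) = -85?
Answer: 1/416081 ≈ 2.4034e-6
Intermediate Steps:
p(s) = 19
1/(416166 + K(p(-26))) = 1/(416166 - 85) = 1/416081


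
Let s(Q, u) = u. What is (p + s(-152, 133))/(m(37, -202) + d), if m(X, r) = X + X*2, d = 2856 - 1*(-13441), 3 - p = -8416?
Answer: 1069/2051 ≈ 0.52121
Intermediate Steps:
p = 8419 (p = 3 - 1*(-8416) = 3 + 8416 = 8419)
d = 16297 (d = 2856 + 13441 = 16297)
m(X, r) = 3*X (m(X, r) = X + 2*X = 3*X)
(p + s(-152, 133))/(m(37, -202) + d) = (8419 + 133)/(3*37 + 16297) = 8552/(111 + 16297) = 8552/16408 = 8552*(1/16408) = 1069/2051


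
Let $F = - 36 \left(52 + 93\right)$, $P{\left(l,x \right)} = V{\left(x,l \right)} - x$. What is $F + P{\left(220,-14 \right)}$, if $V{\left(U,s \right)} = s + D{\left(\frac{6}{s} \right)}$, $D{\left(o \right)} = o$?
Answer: $- \frac{548457}{110} \approx -4986.0$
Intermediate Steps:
$V{\left(U,s \right)} = s + \frac{6}{s}$
$P{\left(l,x \right)} = l - x + \frac{6}{l}$ ($P{\left(l,x \right)} = \left(l + \frac{6}{l}\right) - x = l - x + \frac{6}{l}$)
$F = -5220$ ($F = \left(-36\right) 145 = -5220$)
$F + P{\left(220,-14 \right)} = -5220 + \left(220 - -14 + \frac{6}{220}\right) = -5220 + \left(220 + 14 + 6 \cdot \frac{1}{220}\right) = -5220 + \left(220 + 14 + \frac{3}{110}\right) = -5220 + \frac{25743}{110} = - \frac{548457}{110}$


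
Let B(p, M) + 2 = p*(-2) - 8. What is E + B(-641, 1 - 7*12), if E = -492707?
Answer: -491435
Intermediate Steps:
B(p, M) = -10 - 2*p (B(p, M) = -2 + (p*(-2) - 8) = -2 + (-2*p - 8) = -2 + (-8 - 2*p) = -10 - 2*p)
E + B(-641, 1 - 7*12) = -492707 + (-10 - 2*(-641)) = -492707 + (-10 + 1282) = -492707 + 1272 = -491435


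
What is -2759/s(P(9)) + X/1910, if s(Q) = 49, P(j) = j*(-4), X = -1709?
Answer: -5353431/93590 ≈ -57.201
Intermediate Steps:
P(j) = -4*j
-2759/s(P(9)) + X/1910 = -2759/49 - 1709/1910 = -5353431/93590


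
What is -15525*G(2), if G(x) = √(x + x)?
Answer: -31050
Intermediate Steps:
G(x) = √2*√x (G(x) = √(2*x) = √2*√x)
-15525*G(2) = -15525*√2*√2 = -15525*2 = -3105*10 = -31050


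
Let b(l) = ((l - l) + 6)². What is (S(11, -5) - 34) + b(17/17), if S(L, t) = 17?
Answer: 19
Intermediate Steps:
b(l) = 36 (b(l) = (0 + 6)² = 6² = 36)
(S(11, -5) - 34) + b(17/17) = (17 - 34) + 36 = -17 + 36 = 19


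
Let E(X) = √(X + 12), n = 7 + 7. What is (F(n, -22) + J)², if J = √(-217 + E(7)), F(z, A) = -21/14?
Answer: (3 - 2*I*√(217 - √19))²/4 ≈ -210.39 - 43.747*I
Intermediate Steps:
n = 14
F(z, A) = -3/2 (F(z, A) = -21*1/14 = -3/2)
E(X) = √(12 + X)
J = √(-217 + √19) (J = √(-217 + √(12 + 7)) = √(-217 + √19) ≈ 14.582*I)
(F(n, -22) + J)² = (-3/2 + √(-217 + √19))²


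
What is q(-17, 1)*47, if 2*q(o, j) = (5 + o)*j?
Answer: -282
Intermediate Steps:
q(o, j) = j*(5 + o)/2 (q(o, j) = ((5 + o)*j)/2 = (j*(5 + o))/2 = j*(5 + o)/2)
q(-17, 1)*47 = ((½)*1*(5 - 17))*47 = ((½)*1*(-12))*47 = -6*47 = -282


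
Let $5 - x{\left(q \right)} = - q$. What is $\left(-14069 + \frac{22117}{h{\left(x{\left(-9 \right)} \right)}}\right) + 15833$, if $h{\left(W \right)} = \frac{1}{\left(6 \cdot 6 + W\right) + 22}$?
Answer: $1196082$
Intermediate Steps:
$x{\left(q \right)} = 5 + q$ ($x{\left(q \right)} = 5 - - q = 5 + q$)
$h{\left(W \right)} = \frac{1}{58 + W}$ ($h{\left(W \right)} = \frac{1}{\left(36 + W\right) + 22} = \frac{1}{58 + W}$)
$\left(-14069 + \frac{22117}{h{\left(x{\left(-9 \right)} \right)}}\right) + 15833 = \left(-14069 + \frac{22117}{\frac{1}{58 + \left(5 - 9\right)}}\right) + 15833 = \left(-14069 + \frac{22117}{\frac{1}{58 - 4}}\right) + 15833 = \left(-14069 + \frac{22117}{\frac{1}{54}}\right) + 15833 = \left(-14069 + 22117 \frac{1}{\frac{1}{54}}\right) + 15833 = \left(-14069 + 22117 \cdot 54\right) + 15833 = \left(-14069 + 1194318\right) + 15833 = 1180249 + 15833 = 1196082$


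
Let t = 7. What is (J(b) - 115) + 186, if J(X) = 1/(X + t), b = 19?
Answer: 1847/26 ≈ 71.038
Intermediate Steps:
J(X) = 1/(7 + X) (J(X) = 1/(X + 7) = 1/(7 + X))
(J(b) - 115) + 186 = (1/(7 + 19) - 115) + 186 = (1/26 - 115) + 186 = -2989/26 + 186 = 1847/26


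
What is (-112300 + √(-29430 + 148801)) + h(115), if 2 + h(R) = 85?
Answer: -112217 + √119371 ≈ -1.1187e+5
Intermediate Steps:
h(R) = 83 (h(R) = -2 + 85 = 83)
(-112300 + √(-29430 + 148801)) + h(115) = (-112300 + √(-29430 + 148801)) + 83 = (-112300 + √119371) + 83 = -112217 + √119371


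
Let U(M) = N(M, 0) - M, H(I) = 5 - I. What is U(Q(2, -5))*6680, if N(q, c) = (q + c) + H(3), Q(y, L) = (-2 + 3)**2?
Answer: 13360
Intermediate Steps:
Q(y, L) = 1 (Q(y, L) = 1**2 = 1)
N(q, c) = 2 + c + q (N(q, c) = (q + c) + (5 - 1*3) = (c + q) + (5 - 3) = (c + q) + 2 = 2 + c + q)
U(M) = 2 (U(M) = (2 + 0 + M) - M = (2 + M) - M = 2)
U(Q(2, -5))*6680 = 2*6680 = 13360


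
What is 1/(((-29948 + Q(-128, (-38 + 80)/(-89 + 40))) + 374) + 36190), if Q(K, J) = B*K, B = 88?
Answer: -1/4648 ≈ -0.00021515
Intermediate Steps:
Q(K, J) = 88*K
1/(((-29948 + Q(-128, (-38 + 80)/(-89 + 40))) + 374) + 36190) = 1/(((-29948 + 88*(-128)) + 374) + 36190) = 1/(((-29948 - 11264) + 374) + 36190) = 1/((-41212 + 374) + 36190) = 1/(-40838 + 36190) = 1/(-4648) = -1/4648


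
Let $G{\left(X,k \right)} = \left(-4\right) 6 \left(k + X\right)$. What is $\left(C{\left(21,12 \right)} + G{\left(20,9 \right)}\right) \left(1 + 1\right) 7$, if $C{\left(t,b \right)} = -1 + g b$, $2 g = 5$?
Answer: $-9338$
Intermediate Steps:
$g = \frac{5}{2}$ ($g = \frac{1}{2} \cdot 5 = \frac{5}{2} \approx 2.5$)
$C{\left(t,b \right)} = -1 + \frac{5 b}{2}$
$G{\left(X,k \right)} = - 24 X - 24 k$ ($G{\left(X,k \right)} = - 24 \left(X + k\right) = - 24 X - 24 k$)
$\left(C{\left(21,12 \right)} + G{\left(20,9 \right)}\right) \left(1 + 1\right) 7 = \left(\left(-1 + \frac{5}{2} \cdot 12\right) - 696\right) \left(1 + 1\right) 7 = \left(\left(-1 + 30\right) - 696\right) 2 \cdot 7 = \left(29 - 696\right) 14 = \left(-667\right) 14 = -9338$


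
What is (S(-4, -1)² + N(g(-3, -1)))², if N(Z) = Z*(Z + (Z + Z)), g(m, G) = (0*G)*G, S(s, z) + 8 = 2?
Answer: 1296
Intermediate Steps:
S(s, z) = -6 (S(s, z) = -8 + 2 = -6)
g(m, G) = 0 (g(m, G) = 0*G = 0)
N(Z) = 3*Z² (N(Z) = Z*(Z + 2*Z) = Z*(3*Z) = 3*Z²)
(S(-4, -1)² + N(g(-3, -1)))² = ((-6)² + 3*0²)² = (36 + 3*0)² = (36 + 0)² = 36² = 1296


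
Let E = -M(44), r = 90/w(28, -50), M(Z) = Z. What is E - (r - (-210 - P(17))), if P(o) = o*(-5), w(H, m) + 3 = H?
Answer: -863/5 ≈ -172.60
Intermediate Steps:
w(H, m) = -3 + H
P(o) = -5*o
r = 18/5 (r = 90/(-3 + 28) = 90/25 = 90*(1/25) = 18/5 ≈ 3.6000)
E = -44 (E = -1*44 = -44)
E - (r - (-210 - P(17))) = -44 - (18/5 - (-210 - (-5)*17)) = -44 - (18/5 - (-210 - 1*(-85))) = -44 - (18/5 - (-210 + 85)) = -44 - (18/5 - 1*(-125)) = -44 - (18/5 + 125) = -44 - 1*643/5 = -44 - 643/5 = -863/5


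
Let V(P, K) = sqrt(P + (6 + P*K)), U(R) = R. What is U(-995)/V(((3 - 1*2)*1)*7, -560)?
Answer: 995*I*sqrt(3907)/3907 ≈ 15.918*I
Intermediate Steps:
V(P, K) = sqrt(6 + P + K*P) (V(P, K) = sqrt(P + (6 + K*P)) = sqrt(6 + P + K*P))
U(-995)/V(((3 - 1*2)*1)*7, -560) = -995/sqrt(6 + ((3 - 1*2)*1)*7 - 560*(3 - 1*2)*1*7) = -995/sqrt(6 + ((3 - 2)*1)*7 - 560*(3 - 2)*1*7) = -995/sqrt(6 + (1*1)*7 - 560*1*1*7) = -995/sqrt(6 + 1*7 - 560*7) = -995/sqrt(6 + 7 - 560*7) = -995/sqrt(6 + 7 - 3920) = -995*(-I*sqrt(3907)/3907) = -(-995)*I*sqrt(3907)/3907 = 995*I*sqrt(3907)/3907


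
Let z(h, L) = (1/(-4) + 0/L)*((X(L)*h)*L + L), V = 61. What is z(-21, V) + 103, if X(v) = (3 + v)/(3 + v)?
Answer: 408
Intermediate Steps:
X(v) = 1
z(h, L) = -L/4 - L*h/4 (z(h, L) = (1/(-4) + 0/L)*((1*h)*L + L) = (1*(-1/4) + 0)*(h*L + L) = (-1/4 + 0)*(L*h + L) = -(L + L*h)/4 = -L/4 - L*h/4)
z(-21, V) + 103 = -1/4*61*(1 - 21) + 103 = -1/4*61*(-20) + 103 = 305 + 103 = 408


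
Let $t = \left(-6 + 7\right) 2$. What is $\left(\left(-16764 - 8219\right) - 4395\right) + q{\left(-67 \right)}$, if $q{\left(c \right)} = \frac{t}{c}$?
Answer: $- \frac{1968328}{67} \approx -29378.0$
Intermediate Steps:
$t = 2$ ($t = 1 \cdot 2 = 2$)
$q{\left(c \right)} = \frac{2}{c}$
$\left(\left(-16764 - 8219\right) - 4395\right) + q{\left(-67 \right)} = \left(\left(-16764 - 8219\right) - 4395\right) + \frac{2}{-67} = \left(-24983 - 4395\right) + 2 \left(- \frac{1}{67}\right) = -29378 - \frac{2}{67} = - \frac{1968328}{67}$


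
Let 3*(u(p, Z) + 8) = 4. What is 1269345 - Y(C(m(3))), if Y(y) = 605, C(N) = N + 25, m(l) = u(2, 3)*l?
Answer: 1268740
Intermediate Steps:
u(p, Z) = -20/3 (u(p, Z) = -8 + (1/3)*4 = -8 + 4/3 = -20/3)
m(l) = -20*l/3
C(N) = 25 + N
1269345 - Y(C(m(3))) = 1269345 - 1*605 = 1269345 - 605 = 1268740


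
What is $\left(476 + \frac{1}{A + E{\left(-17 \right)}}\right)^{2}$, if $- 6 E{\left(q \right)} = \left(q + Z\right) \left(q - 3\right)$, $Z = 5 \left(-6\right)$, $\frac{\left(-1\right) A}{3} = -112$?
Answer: $\frac{65582600281}{289444} \approx 2.2658 \cdot 10^{5}$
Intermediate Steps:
$A = 336$ ($A = \left(-3\right) \left(-112\right) = 336$)
$Z = -30$
$E{\left(q \right)} = - \frac{\left(-30 + q\right) \left(-3 + q\right)}{6}$ ($E{\left(q \right)} = - \frac{\left(q - 30\right) \left(q - 3\right)}{6} = - \frac{\left(-30 + q\right) \left(-3 + q\right)}{6}$)
$\left(476 + \frac{1}{A + E{\left(-17 \right)}}\right)^{2} = \left(476 + \frac{1}{336 - \left(\frac{217}{2} + \frac{289}{6}\right)}\right)^{2} = \left(476 + \frac{1}{336 - \frac{470}{3}}\right)^{2} = \left(476 + \frac{1}{\frac{538}{3}}\right)^{2} = \left(476 + \frac{3}{538}\right)^{2} = \left(\frac{256091}{538}\right)^{2} = \frac{65582600281}{289444}$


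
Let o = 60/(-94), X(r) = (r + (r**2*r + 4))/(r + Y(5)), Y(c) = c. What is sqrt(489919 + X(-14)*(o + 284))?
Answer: sqrt(1273770547)/47 ≈ 759.36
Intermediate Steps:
X(r) = (4 + r + r**3)/(5 + r) (X(r) = (r + (r**2*r + 4))/(r + 5) = (r + (r**3 + 4))/(5 + r) = (r + (4 + r**3))/(5 + r) = (4 + r + r**3)/(5 + r))
o = -30/47 (o = 60*(-1/94) = -30/47 ≈ -0.63830)
sqrt(489919 + X(-14)*(o + 284)) = sqrt(489919 + ((4 - 14 + (-14)**3)/(5 - 14))*(-30/47 + 284)) = sqrt(489919 + ((4 - 14 - 2744)/(-9))*(13318/47)) = sqrt(489919 - 1/9*(-2754)*(13318/47)) = sqrt(489919 + 306*(13318/47)) = sqrt(489919 + 4075308/47) = sqrt(27101501/47) = sqrt(1273770547)/47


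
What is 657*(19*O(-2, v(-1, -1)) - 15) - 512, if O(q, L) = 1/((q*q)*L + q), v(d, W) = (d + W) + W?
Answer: -157621/14 ≈ -11259.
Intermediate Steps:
v(d, W) = d + 2*W (v(d, W) = (W + d) + W = d + 2*W)
O(q, L) = 1/(q + L*q²) (O(q, L) = 1/(q²*L + q) = 1/(L*q² + q) = 1/(q + L*q²))
657*(19*O(-2, v(-1, -1)) - 15) - 512 = 657*(19*(1/((-2)*(1 + (-1 + 2*(-1))*(-2)))) - 15) - 512 = 657*(19*(-1/(2*(1 + (-1 - 2)*(-2)))) - 15) - 512 = 657*(19*(-1/(2*(1 - 3*(-2)))) - 15) - 512 = 657*(19*(-1/(2*(1 + 6))) - 15) - 512 = 657*(19*(-½/7) - 15) - 512 = 657*(19*(-½*⅐) - 15) - 512 = 657*(19*(-1/14) - 15) - 512 = 657*(-19/14 - 15) - 512 = 657*(-229/14) - 512 = -150453/14 - 512 = -157621/14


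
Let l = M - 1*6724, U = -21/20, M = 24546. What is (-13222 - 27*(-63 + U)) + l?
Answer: 126587/20 ≈ 6329.4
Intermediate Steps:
U = -21/20 (U = -21*1/20 = -21/20 ≈ -1.0500)
l = 17822 (l = 24546 - 1*6724 = 24546 - 6724 = 17822)
(-13222 - 27*(-63 + U)) + l = (-13222 - 27*(-63 - 21/20)) + 17822 = (-13222 - 27*(-1281/20)) + 17822 = (-13222 + 34587/20) + 17822 = -229853/20 + 17822 = 126587/20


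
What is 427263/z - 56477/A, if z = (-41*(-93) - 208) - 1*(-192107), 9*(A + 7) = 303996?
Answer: 10126761921/19827778432 ≈ 0.51074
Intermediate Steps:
A = 101311/3 (A = -7 + (1/9)*303996 = -7 + 101332/3 = 101311/3 ≈ 33770.)
z = 195712 (z = (3813 - 208) + 192107 = 3605 + 192107 = 195712)
427263/z - 56477/A = 427263/195712 - 56477/101311/3 = 427263*(1/195712) - 56477*3/101311 = 427263/195712 - 169431/101311 = 10126761921/19827778432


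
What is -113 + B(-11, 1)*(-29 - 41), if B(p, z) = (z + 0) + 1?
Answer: -253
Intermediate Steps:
B(p, z) = 1 + z (B(p, z) = z + 1 = 1 + z)
-113 + B(-11, 1)*(-29 - 41) = -113 + (1 + 1)*(-29 - 41) = -113 + 2*(-70) = -113 - 140 = -253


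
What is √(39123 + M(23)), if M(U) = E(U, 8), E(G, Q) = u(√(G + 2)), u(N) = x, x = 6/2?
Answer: √39126 ≈ 197.80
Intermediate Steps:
x = 3 (x = 6*(½) = 3)
u(N) = 3
E(G, Q) = 3
M(U) = 3
√(39123 + M(23)) = √(39123 + 3) = √39126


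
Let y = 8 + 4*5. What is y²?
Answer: 784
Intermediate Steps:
y = 28 (y = 8 + 20 = 28)
y² = 28² = 784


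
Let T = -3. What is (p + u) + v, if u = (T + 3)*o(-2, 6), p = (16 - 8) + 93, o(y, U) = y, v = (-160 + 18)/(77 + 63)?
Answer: 6999/70 ≈ 99.986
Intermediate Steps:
v = -71/70 (v = -142/140 = -142*1/140 = -71/70 ≈ -1.0143)
p = 101 (p = 8 + 93 = 101)
u = 0 (u = (-3 + 3)*(-2) = 0*(-2) = 0)
(p + u) + v = (101 + 0) - 71/70 = 101 - 71/70 = 6999/70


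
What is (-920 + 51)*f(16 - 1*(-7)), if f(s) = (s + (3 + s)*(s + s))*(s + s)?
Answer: -48728306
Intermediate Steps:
f(s) = 2*s*(s + 2*s*(3 + s)) (f(s) = (s + (3 + s)*(2*s))*(2*s) = (s + 2*s*(3 + s))*(2*s) = 2*s*(s + 2*s*(3 + s)))
(-920 + 51)*f(16 - 1*(-7)) = (-920 + 51)*((16 - 1*(-7))²*(14 + 4*(16 - 1*(-7)))) = -869*(16 + 7)²*(14 + 4*(16 + 7)) = -869*23²*(14 + 4*23) = -459701*(14 + 92) = -459701*106 = -869*56074 = -48728306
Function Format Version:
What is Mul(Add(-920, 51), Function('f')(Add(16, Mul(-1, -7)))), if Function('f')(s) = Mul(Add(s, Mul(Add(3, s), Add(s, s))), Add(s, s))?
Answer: -48728306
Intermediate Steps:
Function('f')(s) = Mul(2, s, Add(s, Mul(2, s, Add(3, s)))) (Function('f')(s) = Mul(Add(s, Mul(Add(3, s), Mul(2, s))), Mul(2, s)) = Mul(Add(s, Mul(2, s, Add(3, s))), Mul(2, s)) = Mul(2, s, Add(s, Mul(2, s, Add(3, s)))))
Mul(Add(-920, 51), Function('f')(Add(16, Mul(-1, -7)))) = Mul(Add(-920, 51), Mul(Pow(Add(16, Mul(-1, -7)), 2), Add(14, Mul(4, Add(16, Mul(-1, -7)))))) = Mul(-869, Mul(Pow(Add(16, 7), 2), Add(14, Mul(4, Add(16, 7))))) = Mul(-869, Mul(Pow(23, 2), Add(14, Mul(4, 23)))) = Mul(-869, Mul(529, Add(14, 92))) = Mul(-869, Mul(529, 106)) = Mul(-869, 56074) = -48728306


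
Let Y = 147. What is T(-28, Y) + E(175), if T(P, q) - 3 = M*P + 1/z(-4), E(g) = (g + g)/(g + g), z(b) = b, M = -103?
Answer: 11551/4 ≈ 2887.8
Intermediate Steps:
E(g) = 1 (E(g) = (2*g)/((2*g)) = (2*g)*(1/(2*g)) = 1)
T(P, q) = 11/4 - 103*P (T(P, q) = 3 + (-103*P + 1/(-4)) = 3 + (-103*P - ¼) = 3 + (-¼ - 103*P) = 11/4 - 103*P)
T(-28, Y) + E(175) = (11/4 - 103*(-28)) + 1 = (11/4 + 2884) + 1 = 11547/4 + 1 = 11551/4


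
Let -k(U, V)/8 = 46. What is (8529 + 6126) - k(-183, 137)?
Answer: 15023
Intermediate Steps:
k(U, V) = -368 (k(U, V) = -8*46 = -368)
(8529 + 6126) - k(-183, 137) = (8529 + 6126) - 1*(-368) = 14655 + 368 = 15023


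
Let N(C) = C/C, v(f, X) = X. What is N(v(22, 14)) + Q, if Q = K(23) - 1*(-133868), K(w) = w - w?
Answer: 133869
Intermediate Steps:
K(w) = 0
N(C) = 1
Q = 133868 (Q = 0 - 1*(-133868) = 0 + 133868 = 133868)
N(v(22, 14)) + Q = 1 + 133868 = 133869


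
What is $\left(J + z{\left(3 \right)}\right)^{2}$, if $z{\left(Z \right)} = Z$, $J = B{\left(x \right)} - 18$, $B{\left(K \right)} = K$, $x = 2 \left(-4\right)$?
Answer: $529$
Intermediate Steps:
$x = -8$
$J = -26$ ($J = -8 - 18 = -26$)
$\left(J + z{\left(3 \right)}\right)^{2} = \left(-26 + 3\right)^{2} = \left(-23\right)^{2} = 529$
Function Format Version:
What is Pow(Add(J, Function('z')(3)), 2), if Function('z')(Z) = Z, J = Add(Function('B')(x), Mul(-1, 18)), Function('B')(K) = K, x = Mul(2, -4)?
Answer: 529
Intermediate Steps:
x = -8
J = -26 (J = Add(-8, Mul(-1, 18)) = Add(-8, -18) = -26)
Pow(Add(J, Function('z')(3)), 2) = Pow(Add(-26, 3), 2) = Pow(-23, 2) = 529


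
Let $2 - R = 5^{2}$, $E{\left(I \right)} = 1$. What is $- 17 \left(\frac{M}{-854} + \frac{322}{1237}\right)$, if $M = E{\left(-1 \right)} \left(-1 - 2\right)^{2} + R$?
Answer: $- \frac{354943}{75457} \approx -4.7039$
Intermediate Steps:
$R = -23$ ($R = 2 - 5^{2} = 2 - 25 = -23$)
$M = -14$ ($M = 1 \left(-1 - 2\right)^{2} - 23 = 1 \left(-3\right)^{2} - 23 = 1 \cdot 9 - 23 = 9 - 23 = -14$)
$- 17 \left(\frac{M}{-854} + \frac{322}{1237}\right) = - 17 \left(- \frac{14}{-854} + \frac{322}{1237}\right) = - 17 \left(\left(-14\right) \left(- \frac{1}{854}\right) + 322 \cdot \frac{1}{1237}\right) = - 17 \left(\frac{1}{61} + \frac{322}{1237}\right) = \left(-17\right) \frac{20879}{75457} = - \frac{354943}{75457}$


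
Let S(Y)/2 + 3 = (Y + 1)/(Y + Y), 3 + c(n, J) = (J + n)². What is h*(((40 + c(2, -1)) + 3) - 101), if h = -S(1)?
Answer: -240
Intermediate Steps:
c(n, J) = -3 + (J + n)²
S(Y) = -6 + (1 + Y)/Y (S(Y) = -6 + 2*((Y + 1)/(Y + Y)) = -6 + 2*((1 + Y)/((2*Y))) = -6 + 2*((1 + Y)*(1/(2*Y))) = -6 + 2*((1 + Y)/(2*Y)) = -6 + (1 + Y)/Y)
h = 4 (h = -(-5 + 1/1) = -(-5 + 1) = -1*(-4) = 4)
h*(((40 + c(2, -1)) + 3) - 101) = 4*(((40 + (-3 + (-1 + 2)²)) + 3) - 101) = 4*(((40 + (-3 + 1²)) + 3) - 101) = 4*(((40 + (-3 + 1)) + 3) - 101) = 4*(((40 - 2) + 3) - 101) = 4*((38 + 3) - 101) = 4*(41 - 101) = 4*(-60) = -240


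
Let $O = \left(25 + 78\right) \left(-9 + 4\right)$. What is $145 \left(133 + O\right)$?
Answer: $-55390$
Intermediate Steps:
$O = -515$ ($O = 103 \left(-5\right) = -515$)
$145 \left(133 + O\right) = 145 \left(133 - 515\right) = 145 \left(-382\right) = -55390$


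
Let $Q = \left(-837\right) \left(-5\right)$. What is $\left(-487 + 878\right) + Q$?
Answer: $4576$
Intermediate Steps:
$Q = 4185$
$\left(-487 + 878\right) + Q = \left(-487 + 878\right) + 4185 = 391 + 4185 = 4576$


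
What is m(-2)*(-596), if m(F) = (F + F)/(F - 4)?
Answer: -1192/3 ≈ -397.33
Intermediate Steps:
m(F) = 2*F/(-4 + F) (m(F) = (2*F)/(-4 + F) = 2*F/(-4 + F))
m(-2)*(-596) = (2*(-2)/(-4 - 2))*(-596) = (2*(-2)/(-6))*(-596) = (2*(-2)*(-⅙))*(-596) = (⅔)*(-596) = -1192/3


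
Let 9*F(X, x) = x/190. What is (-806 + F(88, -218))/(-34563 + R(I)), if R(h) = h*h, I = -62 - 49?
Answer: 689239/19016910 ≈ 0.036243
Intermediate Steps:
I = -111
R(h) = h²
F(X, x) = x/1710 (F(X, x) = (x/190)/9 = x/1710)
(-806 + F(88, -218))/(-34563 + R(I)) = (-806 + (1/1710)*(-218))/(-34563 + (-111)²) = (-806 - 109/855)/(-34563 + 12321) = -689239/855/(-22242) = -689239/855*(-1/22242) = 689239/19016910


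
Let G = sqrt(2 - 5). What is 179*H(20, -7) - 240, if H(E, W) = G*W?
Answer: -240 - 1253*I*sqrt(3) ≈ -240.0 - 2170.3*I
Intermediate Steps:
G = I*sqrt(3) (G = sqrt(-3) = I*sqrt(3) ≈ 1.732*I)
H(E, W) = I*W*sqrt(3) (H(E, W) = (I*sqrt(3))*W = I*W*sqrt(3))
179*H(20, -7) - 240 = 179*(I*(-7)*sqrt(3)) - 240 = 179*(-7*I*sqrt(3)) - 240 = -1253*I*sqrt(3) - 240 = -240 - 1253*I*sqrt(3)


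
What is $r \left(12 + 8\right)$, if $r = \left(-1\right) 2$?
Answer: $-40$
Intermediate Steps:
$r = -2$
$r \left(12 + 8\right) = - 2 \left(12 + 8\right) = \left(-2\right) 20 = -40$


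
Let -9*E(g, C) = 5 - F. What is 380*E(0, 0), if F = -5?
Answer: -3800/9 ≈ -422.22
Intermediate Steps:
E(g, C) = -10/9 (E(g, C) = -(5 - 1*(-5))/9 = -(5 + 5)/9 = -⅑*10 = -10/9)
380*E(0, 0) = 380*(-10/9) = -3800/9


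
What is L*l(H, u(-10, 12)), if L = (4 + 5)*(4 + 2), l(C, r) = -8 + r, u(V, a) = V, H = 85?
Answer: -972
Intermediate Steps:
L = 54 (L = 9*6 = 54)
L*l(H, u(-10, 12)) = 54*(-8 - 10) = 54*(-18) = -972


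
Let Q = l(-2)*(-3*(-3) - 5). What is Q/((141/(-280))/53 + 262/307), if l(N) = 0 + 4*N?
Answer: -145788160/3844793 ≈ -37.918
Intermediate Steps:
l(N) = 4*N
Q = -32 (Q = (4*(-2))*(-3*(-3) - 5) = -8*(9 - 5) = -8*4 = -32)
Q/((141/(-280))/53 + 262/307) = -32/((141/(-280))/53 + 262/307) = -32/((141*(-1/280))*(1/53) + 262*(1/307)) = -32/(-141/280*1/53 + 262/307) = -32/(-141/14840 + 262/307) = -32/3844793/4555880 = -32*4555880/3844793 = -145788160/3844793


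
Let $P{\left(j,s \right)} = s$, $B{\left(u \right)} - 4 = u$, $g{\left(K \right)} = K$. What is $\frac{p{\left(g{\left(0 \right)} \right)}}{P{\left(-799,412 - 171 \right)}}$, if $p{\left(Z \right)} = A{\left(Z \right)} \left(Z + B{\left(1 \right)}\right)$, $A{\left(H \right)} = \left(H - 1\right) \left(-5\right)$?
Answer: $\frac{25}{241} \approx 0.10373$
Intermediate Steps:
$A{\left(H \right)} = 5 - 5 H$ ($A{\left(H \right)} = \left(-1 + H\right) \left(-5\right) = 5 - 5 H$)
$B{\left(u \right)} = 4 + u$
$p{\left(Z \right)} = \left(5 + Z\right) \left(5 - 5 Z\right)$ ($p{\left(Z \right)} = \left(5 - 5 Z\right) \left(Z + \left(4 + 1\right)\right) = \left(5 - 5 Z\right) \left(Z + 5\right) = \left(5 - 5 Z\right) \left(5 + Z\right) = \left(5 + Z\right) \left(5 - 5 Z\right)$)
$\frac{p{\left(g{\left(0 \right)} \right)}}{P{\left(-799,412 - 171 \right)}} = \frac{\left(-5\right) \left(-1 + 0\right) \left(5 + 0\right)}{412 - 171} = \frac{\left(-5\right) \left(-1\right) 5}{241} = 25 \cdot \frac{1}{241} = \frac{25}{241}$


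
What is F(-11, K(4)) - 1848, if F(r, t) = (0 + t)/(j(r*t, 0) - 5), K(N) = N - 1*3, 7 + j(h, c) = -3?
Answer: -27721/15 ≈ -1848.1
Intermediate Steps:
j(h, c) = -10 (j(h, c) = -7 - 3 = -10)
K(N) = -3 + N (K(N) = N - 3 = -3 + N)
F(r, t) = -t/15 (F(r, t) = (0 + t)/(-10 - 5) = t/(-15) = t*(-1/15) = -t/15)
F(-11, K(4)) - 1848 = -(-3 + 4)/15 - 1848 = -1/15*1 - 1848 = -1/15 - 1848 = -27721/15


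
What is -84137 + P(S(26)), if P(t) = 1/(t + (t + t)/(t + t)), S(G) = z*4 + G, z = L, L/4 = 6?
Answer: -10348850/123 ≈ -84137.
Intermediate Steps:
L = 24 (L = 4*6 = 24)
z = 24
S(G) = 96 + G (S(G) = 24*4 + G = 96 + G)
P(t) = 1/(1 + t) (P(t) = 1/(t + (2*t)/((2*t))) = 1/(t + (2*t)*(1/(2*t))) = 1/(t + 1) = 1/(1 + t))
-84137 + P(S(26)) = -84137 + 1/(1 + (96 + 26)) = -84137 + 1/(1 + 122) = -84137 + 1/123 = -10348850/123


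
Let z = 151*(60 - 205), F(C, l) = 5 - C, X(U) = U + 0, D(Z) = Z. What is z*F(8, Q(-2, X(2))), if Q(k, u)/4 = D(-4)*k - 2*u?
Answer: 65685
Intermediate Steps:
X(U) = U
Q(k, u) = -16*k - 8*u (Q(k, u) = 4*(-4*k - 2*u) = -16*k - 8*u)
z = -21895 (z = 151*(-145) = -21895)
z*F(8, Q(-2, X(2))) = -21895*(5 - 1*8) = -21895*(5 - 8) = -21895*(-3) = 65685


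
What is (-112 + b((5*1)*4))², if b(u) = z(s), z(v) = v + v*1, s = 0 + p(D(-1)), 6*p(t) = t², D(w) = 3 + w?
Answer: 110224/9 ≈ 12247.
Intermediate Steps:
p(t) = t²/6
s = ⅔ (s = 0 + (3 - 1)²/6 = 0 + (⅙)*2² = 0 + (⅙)*4 = 0 + ⅔ = ⅔ ≈ 0.66667)
z(v) = 2*v (z(v) = v + v = 2*v)
b(u) = 4/3 (b(u) = 2*(⅔) = 4/3)
(-112 + b((5*1)*4))² = (-112 + 4/3)² = (-332/3)² = 110224/9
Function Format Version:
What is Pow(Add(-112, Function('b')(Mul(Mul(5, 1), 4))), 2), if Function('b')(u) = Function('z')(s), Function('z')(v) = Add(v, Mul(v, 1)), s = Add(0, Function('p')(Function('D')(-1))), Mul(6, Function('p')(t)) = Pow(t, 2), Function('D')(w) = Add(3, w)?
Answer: Rational(110224, 9) ≈ 12247.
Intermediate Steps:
Function('p')(t) = Mul(Rational(1, 6), Pow(t, 2))
s = Rational(2, 3) (s = Add(0, Mul(Rational(1, 6), Pow(Add(3, -1), 2))) = Add(0, Mul(Rational(1, 6), Pow(2, 2))) = Add(0, Mul(Rational(1, 6), 4)) = Add(0, Rational(2, 3)) = Rational(2, 3) ≈ 0.66667)
Function('z')(v) = Mul(2, v) (Function('z')(v) = Add(v, v) = Mul(2, v))
Function('b')(u) = Rational(4, 3) (Function('b')(u) = Mul(2, Rational(2, 3)) = Rational(4, 3))
Pow(Add(-112, Function('b')(Mul(Mul(5, 1), 4))), 2) = Pow(Add(-112, Rational(4, 3)), 2) = Pow(Rational(-332, 3), 2) = Rational(110224, 9)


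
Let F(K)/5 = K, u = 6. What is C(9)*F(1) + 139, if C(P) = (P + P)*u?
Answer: 679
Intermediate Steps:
F(K) = 5*K
C(P) = 12*P (C(P) = (P + P)*6 = (2*P)*6 = 12*P)
C(9)*F(1) + 139 = (12*9)*(5*1) + 139 = 108*5 + 139 = 540 + 139 = 679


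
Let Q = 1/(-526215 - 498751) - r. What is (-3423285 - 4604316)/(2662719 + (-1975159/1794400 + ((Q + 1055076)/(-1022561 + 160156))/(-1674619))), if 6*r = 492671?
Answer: -6396803839241829500312103098400/2121790069142722346201965175531 ≈ -3.0148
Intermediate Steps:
r = 492671/6 (r = (⅙)*492671 = 492671/6 ≈ 82112.)
Q = -126242756048/1537449 (Q = 1/(-526215 - 498751) - 1*492671/6 = 1/(-1024966) - 492671/6 = -1/1024966 - 492671/6 = -126242756048/1537449 ≈ -82112.)
(-3423285 - 4604316)/(2662719 + (-1975159/1794400 + ((Q + 1055076)/(-1022561 + 160156))/(-1674619))) = (-3423285 - 4604316)/(2662719 + (-1975159/1794400 + ((-126242756048/1537449 + 1055076)/(-1022561 + 160156))/(-1674619))) = -8027601/(2662719 + (-1975159*1/1794400 + ((1495882785076/1537449)/(-862405))*(-1/1674619))) = -8027601/(2662719 + (-1975159/1794400 + ((1495882785076/1537449)*(-1/862405))*(-1/1674619))) = -8027601/(2662719 + (-1975159/1794400 - 1495882785076/1325903704845*(-1/1674619))) = -8027601/(2662719 + (-1975159/1794400 + 1495882785076/2220383536303829055)) = -8027601/(2662719 - 877121568194053030414069/796851243508718171258400) = -8027601/2121790069142722346201965175531/796851243508718171258400 = -8027601*796851243508718171258400/2121790069142722346201965175531 = -6396803839241829500312103098400/2121790069142722346201965175531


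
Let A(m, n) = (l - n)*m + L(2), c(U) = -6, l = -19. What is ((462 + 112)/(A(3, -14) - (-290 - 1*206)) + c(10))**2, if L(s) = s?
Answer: 110224/4761 ≈ 23.151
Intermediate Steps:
A(m, n) = 2 + m*(-19 - n) (A(m, n) = (-19 - n)*m + 2 = m*(-19 - n) + 2 = 2 + m*(-19 - n))
((462 + 112)/(A(3, -14) - (-290 - 1*206)) + c(10))**2 = ((462 + 112)/((2 - 19*3 - 1*3*(-14)) - (-290 - 1*206)) - 6)**2 = (574/((2 - 57 + 42) - (-290 - 206)) - 6)**2 = (574/(-13 - 1*(-496)) - 6)**2 = (574/(-13 + 496) - 6)**2 = (574/483 - 6)**2 = (574*(1/483) - 6)**2 = (82/69 - 6)**2 = (-332/69)**2 = 110224/4761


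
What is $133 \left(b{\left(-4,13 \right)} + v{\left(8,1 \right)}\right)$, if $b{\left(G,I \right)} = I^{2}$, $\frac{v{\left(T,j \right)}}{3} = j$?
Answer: $22876$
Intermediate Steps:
$v{\left(T,j \right)} = 3 j$
$133 \left(b{\left(-4,13 \right)} + v{\left(8,1 \right)}\right) = 133 \left(13^{2} + 3 \cdot 1\right) = 133 \left(169 + 3\right) = 133 \cdot 172 = 22876$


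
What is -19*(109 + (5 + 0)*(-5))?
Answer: -1596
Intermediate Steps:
-19*(109 + (5 + 0)*(-5)) = -19*(109 + 5*(-5)) = -19*(109 - 25) = -19*84 = -1596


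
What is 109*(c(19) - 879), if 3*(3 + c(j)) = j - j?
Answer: -96138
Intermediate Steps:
c(j) = -3 (c(j) = -3 + (j - j)/3 = -3 + (⅓)*0 = -3 + 0 = -3)
109*(c(19) - 879) = 109*(-3 - 879) = 109*(-882) = -96138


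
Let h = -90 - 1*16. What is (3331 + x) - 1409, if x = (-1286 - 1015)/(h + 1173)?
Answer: 2048473/1067 ≈ 1919.8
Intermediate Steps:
h = -106 (h = -90 - 16 = -106)
x = -2301/1067 (x = (-1286 - 1015)/(-106 + 1173) = -2301/1067 ≈ -2.1565)
(3331 + x) - 1409 = (3331 - 2301/1067) - 1409 = 3551876/1067 - 1409 = 2048473/1067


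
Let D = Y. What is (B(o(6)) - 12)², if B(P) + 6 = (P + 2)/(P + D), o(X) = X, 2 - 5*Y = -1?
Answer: 306916/1089 ≈ 281.83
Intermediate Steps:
Y = ⅗ (Y = ⅖ - ⅕*(-1) = ⅖ + ⅕ = ⅗ ≈ 0.60000)
D = ⅗ ≈ 0.60000
B(P) = -6 + (2 + P)/(⅗ + P) (B(P) = -6 + (P + 2)/(P + ⅗) = -6 + (2 + P)/(⅗ + P))
(B(o(6)) - 12)² = ((-8 - 25*6)/(3 + 5*6) - 12)² = ((-8 - 150)/(3 + 30) - 12)² = (-158/33 - 12)² = (-554/33)² = 306916/1089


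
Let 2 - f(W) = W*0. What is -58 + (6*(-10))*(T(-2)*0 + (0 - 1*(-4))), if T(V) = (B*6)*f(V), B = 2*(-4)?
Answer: -298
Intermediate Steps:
B = -8
f(W) = 2 (f(W) = 2 - W*0 = 2 - 1*0 = 2 + 0 = 2)
T(V) = -96 (T(V) = -8*6*2 = -48*2 = -96)
-58 + (6*(-10))*(T(-2)*0 + (0 - 1*(-4))) = -58 + (6*(-10))*(-96*0 + (0 - 1*(-4))) = -58 - 60*(0 + (0 + 4)) = -58 - 60*(0 + 4) = -58 - 60*4 = -58 - 240 = -298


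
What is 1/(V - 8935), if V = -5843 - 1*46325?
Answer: -1/61103 ≈ -1.6366e-5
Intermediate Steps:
V = -52168 (V = -5843 - 46325 = -52168)
1/(V - 8935) = 1/(-52168 - 8935) = 1/(-61103) = -1/61103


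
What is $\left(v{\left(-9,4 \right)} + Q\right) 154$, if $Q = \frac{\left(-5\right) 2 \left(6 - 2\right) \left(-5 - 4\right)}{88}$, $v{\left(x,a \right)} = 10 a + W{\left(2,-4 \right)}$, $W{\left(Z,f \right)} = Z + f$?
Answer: $6482$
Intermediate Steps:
$v{\left(x,a \right)} = -2 + 10 a$ ($v{\left(x,a \right)} = 10 a + \left(2 - 4\right) = 10 a - 2 = -2 + 10 a$)
$Q = \frac{45}{11}$ ($Q = - 10 \cdot 4 \left(-9\right) \frac{1}{88} = \left(-10\right) \left(-36\right) \frac{1}{88} = 360 \cdot \frac{1}{88} = \frac{45}{11} \approx 4.0909$)
$\left(v{\left(-9,4 \right)} + Q\right) 154 = \left(\left(-2 + 10 \cdot 4\right) + \frac{45}{11}\right) 154 = \left(\left(-2 + 40\right) + \frac{45}{11}\right) 154 = \left(38 + \frac{45}{11}\right) 154 = \frac{463}{11} \cdot 154 = 6482$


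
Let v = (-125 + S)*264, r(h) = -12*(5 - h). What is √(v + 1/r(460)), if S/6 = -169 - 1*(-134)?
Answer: I*√659134474635/2730 ≈ 297.39*I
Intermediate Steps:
r(h) = -60 + 12*h
S = -210 (S = 6*(-169 - 1*(-134)) = 6*(-169 + 134) = 6*(-35) = -210)
v = -88440 (v = (-125 - 210)*264 = -335*264 = -88440)
√(v + 1/r(460)) = √(-88440 + 1/(-60 + 12*460)) = √(-88440 + 1/(-60 + 5520)) = √(-88440 + 1/5460) = √(-482882399/5460) = I*√659134474635/2730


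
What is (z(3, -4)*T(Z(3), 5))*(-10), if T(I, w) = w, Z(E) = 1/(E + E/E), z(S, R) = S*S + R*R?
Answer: -1250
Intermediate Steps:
z(S, R) = R**2 + S**2 (z(S, R) = S**2 + R**2 = R**2 + S**2)
Z(E) = 1/(1 + E) (Z(E) = 1/(E + 1) = 1/(1 + E))
(z(3, -4)*T(Z(3), 5))*(-10) = (((-4)**2 + 3**2)*5)*(-10) = ((16 + 9)*5)*(-10) = (25*5)*(-10) = 125*(-10) = -1250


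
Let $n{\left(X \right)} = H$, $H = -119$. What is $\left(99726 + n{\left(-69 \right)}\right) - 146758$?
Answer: $-47151$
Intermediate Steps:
$n{\left(X \right)} = -119$
$\left(99726 + n{\left(-69 \right)}\right) - 146758 = \left(99726 - 119\right) - 146758 = 99607 - 146758 = -47151$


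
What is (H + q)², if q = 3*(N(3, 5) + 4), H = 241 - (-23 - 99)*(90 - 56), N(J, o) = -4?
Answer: 19263321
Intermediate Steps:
H = 4389 (H = 241 - (-122)*34 = 241 - 1*(-4148) = 241 + 4148 = 4389)
q = 0 (q = 3*(-4 + 4) = 3*0 = 0)
(H + q)² = (4389 + 0)² = 4389² = 19263321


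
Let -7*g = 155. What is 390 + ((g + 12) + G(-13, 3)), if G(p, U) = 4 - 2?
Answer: 2673/7 ≈ 381.86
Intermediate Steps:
g = -155/7 (g = -⅐*155 = -155/7 ≈ -22.143)
G(p, U) = 2
390 + ((g + 12) + G(-13, 3)) = 390 + ((-155/7 + 12) + 2) = 390 + (-71/7 + 2) = 390 - 57/7 = 2673/7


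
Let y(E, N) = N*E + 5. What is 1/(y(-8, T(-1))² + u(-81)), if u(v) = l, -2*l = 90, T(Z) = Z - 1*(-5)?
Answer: 1/684 ≈ 0.0014620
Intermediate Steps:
T(Z) = 5 + Z (T(Z) = Z + 5 = 5 + Z)
y(E, N) = 5 + E*N (y(E, N) = E*N + 5 = 5 + E*N)
l = -45 (l = -½*90 = -45)
u(v) = -45
1/(y(-8, T(-1))² + u(-81)) = 1/((5 - 8*(5 - 1))² - 45) = 1/((5 - 8*4)² - 45) = 1/((5 - 32)² - 45) = 1/((-27)² - 45) = 1/(729 - 45) = 1/684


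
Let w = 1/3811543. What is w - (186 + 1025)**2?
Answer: -5589707851902/3811543 ≈ -1.4665e+6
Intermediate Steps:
w = 1/3811543 ≈ 2.6236e-7
w - (186 + 1025)**2 = 1/3811543 - (186 + 1025)**2 = 1/3811543 - 1*1211**2 = 1/3811543 - 1*1466521 = 1/3811543 - 1466521 = -5589707851902/3811543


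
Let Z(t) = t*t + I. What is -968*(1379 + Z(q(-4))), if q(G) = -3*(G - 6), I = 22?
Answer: -2227368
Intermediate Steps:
q(G) = 18 - 3*G (q(G) = -3*(-6 + G) = 18 - 3*G)
Z(t) = 22 + t**2 (Z(t) = t*t + 22 = t**2 + 22 = 22 + t**2)
-968*(1379 + Z(q(-4))) = -968*(1379 + (22 + (18 - 3*(-4))**2)) = -968*(1379 + (22 + (18 + 12)**2)) = -968*(1379 + (22 + 30**2)) = -968*(1379 + (22 + 900)) = -968*(1379 + 922) = -968*2301 = -2227368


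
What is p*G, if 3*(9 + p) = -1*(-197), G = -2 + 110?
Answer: 6120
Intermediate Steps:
G = 108
p = 170/3 (p = -9 + (-1*(-197))/3 = -9 + (⅓)*197 = -9 + 197/3 = 170/3 ≈ 56.667)
p*G = (170/3)*108 = 6120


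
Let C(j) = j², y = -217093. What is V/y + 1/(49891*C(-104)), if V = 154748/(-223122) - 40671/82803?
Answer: 1969223487321764029/360721412801363502103488 ≈ 5.4591e-6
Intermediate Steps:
V = -3648032251/3079195161 (V = 154748*(-1/223122) - 40671*1/82803 = -77374/111561 - 13557/27601 = -3648032251/3079195161 ≈ -1.1847)
V/y + 1/(49891*C(-104)) = -3648032251/3079195161/(-217093) + 1/(49891*((-104)²)) = -3648032251/3079195161*(-1/217093) + (1/49891)/10816 = 3648032251/668471715086973 + (1/49891)*(1/10816) = 3648032251/668471715086973 + 1/539621056 = 1969223487321764029/360721412801363502103488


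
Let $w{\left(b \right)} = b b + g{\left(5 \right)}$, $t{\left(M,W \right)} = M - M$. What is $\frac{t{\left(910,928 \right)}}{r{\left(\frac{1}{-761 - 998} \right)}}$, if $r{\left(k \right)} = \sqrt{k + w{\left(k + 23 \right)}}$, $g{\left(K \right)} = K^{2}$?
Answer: $0$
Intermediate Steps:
$t{\left(M,W \right)} = 0$
$w{\left(b \right)} = 25 + b^{2}$ ($w{\left(b \right)} = b b + 5^{2} = b^{2} + 25 = 25 + b^{2}$)
$r{\left(k \right)} = \sqrt{25 + k + \left(23 + k\right)^{2}}$ ($r{\left(k \right)} = \sqrt{k + \left(25 + \left(k + 23\right)^{2}\right)} = \sqrt{k + \left(25 + \left(23 + k\right)^{2}\right)} = \sqrt{25 + k + \left(23 + k\right)^{2}}$)
$\frac{t{\left(910,928 \right)}}{r{\left(\frac{1}{-761 - 998} \right)}} = \frac{0}{\sqrt{25 + \frac{1}{-761 - 998} + \left(23 + \frac{1}{-761 - 998}\right)^{2}}} = \frac{0}{\sqrt{25 + \frac{1}{-1759} + \left(23 + \frac{1}{-1759}\right)^{2}}} = \frac{0}{\sqrt{25 - \frac{1}{1759} + \left(23 - \frac{1}{1759}\right)^{2}}} = \frac{0}{\sqrt{25 - \frac{1}{1759} + \left(\frac{40456}{1759}\right)^{2}}} = \frac{0}{\sqrt{25 - \frac{1}{1759} + \frac{1636687936}{3094081}}} = \frac{0}{\sqrt{\frac{1714038202}{3094081}}} = \frac{0}{\frac{1}{1759} \sqrt{1714038202}} = 0 \frac{1759 \sqrt{1714038202}}{1714038202} = 0$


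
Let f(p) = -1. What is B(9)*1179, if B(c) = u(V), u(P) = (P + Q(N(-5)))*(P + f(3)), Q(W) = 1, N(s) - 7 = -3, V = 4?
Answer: 17685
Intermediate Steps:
N(s) = 4 (N(s) = 7 - 3 = 4)
u(P) = (1 + P)*(-1 + P) (u(P) = (P + 1)*(P - 1) = (1 + P)*(-1 + P))
B(c) = 15 (B(c) = -1 + 4² = -1 + 16 = 15)
B(9)*1179 = 15*1179 = 17685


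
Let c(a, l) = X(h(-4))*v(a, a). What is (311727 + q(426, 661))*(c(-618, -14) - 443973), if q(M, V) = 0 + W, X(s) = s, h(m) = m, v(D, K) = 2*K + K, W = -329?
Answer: -135942976686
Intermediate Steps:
v(D, K) = 3*K
c(a, l) = -12*a
q(M, V) = -329 (q(M, V) = 0 - 329 = -329)
(311727 + q(426, 661))*(c(-618, -14) - 443973) = (311727 - 329)*(-12*(-618) - 443973) = 311398*(7416 - 443973) = 311398*(-436557) = -135942976686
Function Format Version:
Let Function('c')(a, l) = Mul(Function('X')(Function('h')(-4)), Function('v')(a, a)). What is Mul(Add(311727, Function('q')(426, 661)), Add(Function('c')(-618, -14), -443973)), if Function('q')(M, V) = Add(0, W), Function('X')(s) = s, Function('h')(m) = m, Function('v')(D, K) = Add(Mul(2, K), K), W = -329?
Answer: -135942976686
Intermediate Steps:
Function('v')(D, K) = Mul(3, K)
Function('c')(a, l) = Mul(-12, a) (Function('c')(a, l) = Mul(-4, Mul(3, a)) = Mul(-12, a))
Function('q')(M, V) = -329 (Function('q')(M, V) = Add(0, -329) = -329)
Mul(Add(311727, Function('q')(426, 661)), Add(Function('c')(-618, -14), -443973)) = Mul(Add(311727, -329), Add(Mul(-12, -618), -443973)) = Mul(311398, Add(7416, -443973)) = Mul(311398, -436557) = -135942976686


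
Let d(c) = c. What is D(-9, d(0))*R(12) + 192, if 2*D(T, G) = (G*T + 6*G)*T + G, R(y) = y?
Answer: 192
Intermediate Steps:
D(T, G) = G/2 + T*(6*G + G*T)/2 (D(T, G) = ((G*T + 6*G)*T + G)/2 = ((6*G + G*T)*T + G)/2 = (T*(6*G + G*T) + G)/2 = (G + T*(6*G + G*T))/2 = G/2 + T*(6*G + G*T)/2)
D(-9, d(0))*R(12) + 192 = ((½)*0*(1 + (-9)² + 6*(-9)))*12 + 192 = ((½)*0*(1 + 81 - 54))*12 + 192 = ((½)*0*28)*12 + 192 = 0*12 + 192 = 0 + 192 = 192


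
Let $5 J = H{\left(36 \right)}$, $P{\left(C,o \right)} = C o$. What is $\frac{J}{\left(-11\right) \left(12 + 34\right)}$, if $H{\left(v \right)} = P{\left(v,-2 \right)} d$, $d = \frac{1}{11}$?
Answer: $\frac{36}{13915} \approx 0.0025871$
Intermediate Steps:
$d = \frac{1}{11} \approx 0.090909$
$H{\left(v \right)} = - \frac{2 v}{11}$ ($H{\left(v \right)} = v \left(-2\right) \frac{1}{11} = - 2 v \frac{1}{11} = - \frac{2 v}{11}$)
$J = - \frac{72}{55}$ ($J = \frac{\left(- \frac{2}{11}\right) 36}{5} = \frac{1}{5} \left(- \frac{72}{11}\right) = - \frac{72}{55} \approx -1.3091$)
$\frac{J}{\left(-11\right) \left(12 + 34\right)} = - \frac{72}{55 \left(- 11 \left(12 + 34\right)\right)} = - \frac{72}{55 \left(\left(-11\right) 46\right)} = - \frac{72}{55 \left(-506\right)} = \left(- \frac{72}{55}\right) \left(- \frac{1}{506}\right) = \frac{36}{13915}$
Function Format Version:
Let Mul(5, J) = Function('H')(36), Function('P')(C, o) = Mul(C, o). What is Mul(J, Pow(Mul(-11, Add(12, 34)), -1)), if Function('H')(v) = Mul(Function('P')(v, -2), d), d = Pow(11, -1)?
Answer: Rational(36, 13915) ≈ 0.0025871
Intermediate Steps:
d = Rational(1, 11) ≈ 0.090909
Function('H')(v) = Mul(Rational(-2, 11), v) (Function('H')(v) = Mul(Mul(v, -2), Rational(1, 11)) = Mul(Mul(-2, v), Rational(1, 11)) = Mul(Rational(-2, 11), v))
J = Rational(-72, 55) (J = Mul(Rational(1, 5), Mul(Rational(-2, 11), 36)) = Mul(Rational(1, 5), Rational(-72, 11)) = Rational(-72, 55) ≈ -1.3091)
Mul(J, Pow(Mul(-11, Add(12, 34)), -1)) = Mul(Rational(-72, 55), Pow(Mul(-11, Add(12, 34)), -1)) = Mul(Rational(-72, 55), Pow(Mul(-11, 46), -1)) = Mul(Rational(-72, 55), Pow(-506, -1)) = Mul(Rational(-72, 55), Rational(-1, 506)) = Rational(36, 13915)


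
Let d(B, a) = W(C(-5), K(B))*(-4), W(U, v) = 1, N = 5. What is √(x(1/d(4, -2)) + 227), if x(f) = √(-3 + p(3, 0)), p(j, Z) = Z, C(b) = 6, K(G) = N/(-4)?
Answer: √(227 + I*√3) ≈ 15.067 + 0.05748*I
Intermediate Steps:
K(G) = -5/4 (K(G) = 5/(-4) = 5*(-¼) = -5/4)
d(B, a) = -4 (d(B, a) = 1*(-4) = -4)
x(f) = I*√3 (x(f) = √(-3 + 0) = √(-3) = I*√3)
√(x(1/d(4, -2)) + 227) = √(I*√3 + 227) = √(227 + I*√3)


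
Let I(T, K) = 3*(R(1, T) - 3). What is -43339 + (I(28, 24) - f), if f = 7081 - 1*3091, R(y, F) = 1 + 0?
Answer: -47335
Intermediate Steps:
R(y, F) = 1
f = 3990 (f = 7081 - 3091 = 3990)
I(T, K) = -6 (I(T, K) = 3*(1 - 3) = 3*(-2) = -6)
-43339 + (I(28, 24) - f) = -43339 + (-6 - 1*3990) = -43339 + (-6 - 3990) = -43339 - 3996 = -47335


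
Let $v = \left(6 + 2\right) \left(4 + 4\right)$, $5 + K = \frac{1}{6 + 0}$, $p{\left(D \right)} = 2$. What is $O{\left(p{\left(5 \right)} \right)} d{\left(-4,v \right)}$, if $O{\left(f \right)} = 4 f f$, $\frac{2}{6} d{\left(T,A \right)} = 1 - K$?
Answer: $280$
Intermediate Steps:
$K = - \frac{29}{6}$ ($K = -5 + \frac{1}{6 + 0} = -5 + \frac{1}{6} = - \frac{29}{6} \approx -4.8333$)
$v = 64$ ($v = 8 \cdot 8 = 64$)
$d{\left(T,A \right)} = \frac{35}{2}$ ($d{\left(T,A \right)} = 3 \left(1 - - \frac{29}{6}\right) = 3 \left(1 + \frac{29}{6}\right) = 3 \cdot \frac{35}{6} = \frac{35}{2}$)
$O{\left(f \right)} = 4 f^{2}$
$O{\left(p{\left(5 \right)} \right)} d{\left(-4,v \right)} = 4 \cdot 2^{2} \cdot \frac{35}{2} = 4 \cdot 4 \cdot \frac{35}{2} = 16 \cdot \frac{35}{2} = 280$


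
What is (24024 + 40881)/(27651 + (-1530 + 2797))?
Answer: 64905/28918 ≈ 2.2444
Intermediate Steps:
(24024 + 40881)/(27651 + (-1530 + 2797)) = 64905/(27651 + 1267) = 64905/28918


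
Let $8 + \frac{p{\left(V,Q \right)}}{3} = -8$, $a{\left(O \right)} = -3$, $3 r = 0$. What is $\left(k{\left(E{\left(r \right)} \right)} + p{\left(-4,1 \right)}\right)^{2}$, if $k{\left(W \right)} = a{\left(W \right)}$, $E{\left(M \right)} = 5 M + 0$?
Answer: $2601$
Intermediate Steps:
$r = 0$ ($r = \frac{1}{3} \cdot 0 = 0$)
$E{\left(M \right)} = 5 M$
$p{\left(V,Q \right)} = -48$ ($p{\left(V,Q \right)} = -24 + 3 \left(-8\right) = -24 - 24 = -48$)
$k{\left(W \right)} = -3$
$\left(k{\left(E{\left(r \right)} \right)} + p{\left(-4,1 \right)}\right)^{2} = \left(-3 - 48\right)^{2} = \left(-51\right)^{2} = 2601$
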